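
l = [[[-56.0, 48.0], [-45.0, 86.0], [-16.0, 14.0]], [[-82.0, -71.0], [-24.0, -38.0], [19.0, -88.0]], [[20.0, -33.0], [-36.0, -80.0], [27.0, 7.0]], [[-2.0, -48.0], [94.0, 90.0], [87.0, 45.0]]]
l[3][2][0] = 87.0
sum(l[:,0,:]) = -224.0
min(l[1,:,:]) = -88.0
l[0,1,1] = 86.0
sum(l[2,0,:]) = -13.0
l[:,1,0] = [-45.0, -24.0, -36.0, 94.0]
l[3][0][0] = -2.0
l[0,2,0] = -16.0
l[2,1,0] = -36.0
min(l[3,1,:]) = 90.0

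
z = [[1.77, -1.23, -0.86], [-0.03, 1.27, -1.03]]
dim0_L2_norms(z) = [1.77, 1.77, 1.34]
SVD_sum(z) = [[1.67, -1.46, -0.56], [-0.42, 0.37, 0.14]] + [[0.1,  0.23,  -0.30],[0.39,  0.90,  -1.17]]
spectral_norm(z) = 2.36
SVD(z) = [[-0.97, 0.24],[0.24, 0.97]] @ diag([2.3599163030229766, 1.5782569634651915]) @ [[-0.73, 0.64, 0.25], [0.26, 0.59, -0.77]]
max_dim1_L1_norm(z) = 3.86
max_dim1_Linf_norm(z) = 1.77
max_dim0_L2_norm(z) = 1.77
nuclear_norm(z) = 3.94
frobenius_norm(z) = 2.84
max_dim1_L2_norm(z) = 2.32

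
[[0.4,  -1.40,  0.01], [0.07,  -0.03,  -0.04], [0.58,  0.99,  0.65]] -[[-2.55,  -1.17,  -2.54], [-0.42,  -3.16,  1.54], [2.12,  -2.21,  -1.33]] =[[2.95,-0.23,2.55], [0.49,3.13,-1.58], [-1.54,3.20,1.98]]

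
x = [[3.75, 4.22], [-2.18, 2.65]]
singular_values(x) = [5.68, 3.37]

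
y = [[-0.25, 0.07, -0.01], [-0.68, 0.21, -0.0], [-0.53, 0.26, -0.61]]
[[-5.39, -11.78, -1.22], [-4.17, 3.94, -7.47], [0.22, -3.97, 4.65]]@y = [[10.0,-3.17,0.80], [2.32,-1.41,4.6], [0.18,0.39,-2.84]]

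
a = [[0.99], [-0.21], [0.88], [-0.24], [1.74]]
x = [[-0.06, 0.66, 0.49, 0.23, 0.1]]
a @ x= [[-0.06, 0.65, 0.49, 0.23, 0.10], [0.01, -0.14, -0.1, -0.05, -0.02], [-0.05, 0.58, 0.43, 0.2, 0.09], [0.01, -0.16, -0.12, -0.06, -0.02], [-0.1, 1.15, 0.85, 0.40, 0.17]]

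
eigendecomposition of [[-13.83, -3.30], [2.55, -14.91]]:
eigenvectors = [[(0.75+0j), 0.75-0.00j], [0.12-0.65j, (0.12+0.65j)]]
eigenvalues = [(-14.37+2.85j), (-14.37-2.85j)]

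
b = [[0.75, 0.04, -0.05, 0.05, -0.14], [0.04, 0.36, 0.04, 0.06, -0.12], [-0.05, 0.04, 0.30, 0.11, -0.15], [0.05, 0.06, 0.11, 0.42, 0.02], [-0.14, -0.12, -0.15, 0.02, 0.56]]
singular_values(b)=[0.85, 0.61, 0.47, 0.31, 0.15]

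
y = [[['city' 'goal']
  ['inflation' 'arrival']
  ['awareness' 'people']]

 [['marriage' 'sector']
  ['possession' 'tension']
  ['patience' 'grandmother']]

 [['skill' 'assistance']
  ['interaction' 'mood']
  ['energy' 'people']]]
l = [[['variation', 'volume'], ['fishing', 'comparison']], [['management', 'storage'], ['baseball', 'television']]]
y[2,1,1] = 'mood'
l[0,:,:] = [['variation', 'volume'], ['fishing', 'comparison']]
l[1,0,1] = 'storage'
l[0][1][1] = 'comparison'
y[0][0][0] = 'city'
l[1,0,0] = 'management'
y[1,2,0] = 'patience'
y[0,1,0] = 'inflation'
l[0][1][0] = 'fishing'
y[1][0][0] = 'marriage'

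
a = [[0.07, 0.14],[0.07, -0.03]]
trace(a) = 0.04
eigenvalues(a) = [0.13, -0.09]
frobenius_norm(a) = 0.17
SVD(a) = [[-1.0,-0.04],[-0.04,1.0]] @ diag([0.1566083222376229, 0.07598574475463732]) @ [[-0.46, -0.89], [0.89, -0.46]]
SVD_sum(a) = [[0.07, 0.14], [0.0, 0.01]] + [[-0.00, 0.0],[0.07, -0.04]]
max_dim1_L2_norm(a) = 0.16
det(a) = -0.01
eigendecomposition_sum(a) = [[0.09, 0.08], [0.04, 0.04]] + [[-0.02, 0.06], [0.03, -0.07]]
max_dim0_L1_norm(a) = 0.17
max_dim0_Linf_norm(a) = 0.14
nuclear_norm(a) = 0.23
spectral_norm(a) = 0.16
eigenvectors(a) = [[0.92, -0.66],[0.4, 0.75]]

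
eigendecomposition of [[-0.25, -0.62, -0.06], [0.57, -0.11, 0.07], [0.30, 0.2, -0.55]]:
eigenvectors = [[(-0.69+0j), (-0.69-0j), -0.03+0.00j], [(0.09+0.64j), (0.09-0.64j), (-0.11+0j)], [(0.01+0.32j), (0.01-0.32j), (0.99+0j)]]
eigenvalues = [(-0.16+0.6j), (-0.16-0.6j), (-0.58+0j)]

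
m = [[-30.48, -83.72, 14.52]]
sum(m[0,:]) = -99.68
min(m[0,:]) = -83.72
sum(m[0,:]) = -99.68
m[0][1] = -83.72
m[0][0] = -30.48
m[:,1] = [-83.72]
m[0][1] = -83.72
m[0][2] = 14.52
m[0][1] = -83.72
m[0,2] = 14.52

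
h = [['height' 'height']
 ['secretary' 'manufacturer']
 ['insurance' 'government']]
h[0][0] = 'height'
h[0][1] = 'height'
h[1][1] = 'manufacturer'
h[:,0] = ['height', 'secretary', 'insurance']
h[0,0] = 'height'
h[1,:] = ['secretary', 'manufacturer']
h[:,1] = ['height', 'manufacturer', 'government']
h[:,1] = ['height', 'manufacturer', 'government']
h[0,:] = ['height', 'height']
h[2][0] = 'insurance'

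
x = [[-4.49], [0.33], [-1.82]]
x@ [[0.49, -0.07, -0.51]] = [[-2.20, 0.31, 2.29], [0.16, -0.02, -0.17], [-0.89, 0.13, 0.93]]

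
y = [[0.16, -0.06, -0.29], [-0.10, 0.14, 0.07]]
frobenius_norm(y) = 0.38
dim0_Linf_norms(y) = [0.16, 0.14, 0.29]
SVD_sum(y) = [[0.17,-0.10,-0.27], [-0.08,0.05,0.12]] + [[-0.01, 0.04, -0.02], [-0.02, 0.09, -0.05]]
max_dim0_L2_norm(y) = 0.3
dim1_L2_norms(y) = [0.34, 0.19]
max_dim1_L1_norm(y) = 0.51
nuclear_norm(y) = 0.48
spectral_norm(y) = 0.37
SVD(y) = [[-0.91, 0.41], [0.41, 0.91]] @ diag([0.36535688393064775, 0.1196425817361325]) @ [[-0.51,  0.31,  0.8], [-0.21,  0.86,  -0.46]]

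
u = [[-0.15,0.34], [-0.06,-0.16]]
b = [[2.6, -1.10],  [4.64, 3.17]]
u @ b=[[1.19,1.24], [-0.90,-0.44]]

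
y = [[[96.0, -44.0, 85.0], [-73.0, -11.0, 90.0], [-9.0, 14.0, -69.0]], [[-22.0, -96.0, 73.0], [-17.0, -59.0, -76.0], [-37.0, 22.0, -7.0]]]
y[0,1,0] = -73.0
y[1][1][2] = -76.0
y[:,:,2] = [[85.0, 90.0, -69.0], [73.0, -76.0, -7.0]]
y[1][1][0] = -17.0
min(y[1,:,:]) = -96.0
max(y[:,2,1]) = 22.0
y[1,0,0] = -22.0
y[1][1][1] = -59.0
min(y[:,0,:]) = -96.0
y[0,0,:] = [96.0, -44.0, 85.0]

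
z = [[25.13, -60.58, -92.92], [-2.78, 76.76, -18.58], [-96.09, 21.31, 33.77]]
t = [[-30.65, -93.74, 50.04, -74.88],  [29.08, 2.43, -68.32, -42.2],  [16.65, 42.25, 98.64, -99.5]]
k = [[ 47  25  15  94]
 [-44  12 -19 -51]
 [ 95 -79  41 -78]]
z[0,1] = -60.58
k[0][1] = 25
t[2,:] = [16.65, 42.25, 98.64, -99.5]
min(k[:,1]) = -79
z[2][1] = 21.31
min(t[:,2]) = -68.32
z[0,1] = -60.58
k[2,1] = -79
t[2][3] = -99.5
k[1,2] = -19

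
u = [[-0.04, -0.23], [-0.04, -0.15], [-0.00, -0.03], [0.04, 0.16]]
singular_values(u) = [0.33, 0.01]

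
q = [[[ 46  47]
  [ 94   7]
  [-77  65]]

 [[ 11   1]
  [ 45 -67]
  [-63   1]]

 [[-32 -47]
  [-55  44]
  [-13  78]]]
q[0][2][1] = 65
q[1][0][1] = 1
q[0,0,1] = 47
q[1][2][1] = 1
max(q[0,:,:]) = 94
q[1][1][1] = -67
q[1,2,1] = 1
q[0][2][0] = -77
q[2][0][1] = -47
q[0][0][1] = 47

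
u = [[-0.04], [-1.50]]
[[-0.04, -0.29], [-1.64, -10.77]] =u@[[1.09, 7.18]]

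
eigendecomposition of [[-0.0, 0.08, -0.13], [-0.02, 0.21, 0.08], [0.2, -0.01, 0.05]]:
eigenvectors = [[0.12-0.63j, 0.12+0.63j, (0.22+0j)], [0.21+0.12j, 0.21-0.12j, 0.95+0.00j], [-0.73+0.00j, -0.73-0.00j, 0.20+0.00j]]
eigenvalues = [(0.02+0.17j), (0.02-0.17j), (0.22+0j)]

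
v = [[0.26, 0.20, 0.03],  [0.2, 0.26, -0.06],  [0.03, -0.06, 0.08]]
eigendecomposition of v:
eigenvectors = [[-0.70, -0.50, -0.51], [-0.71, 0.43, 0.56], [0.06, -0.76, 0.65]]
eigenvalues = [0.46, 0.13, 0.01]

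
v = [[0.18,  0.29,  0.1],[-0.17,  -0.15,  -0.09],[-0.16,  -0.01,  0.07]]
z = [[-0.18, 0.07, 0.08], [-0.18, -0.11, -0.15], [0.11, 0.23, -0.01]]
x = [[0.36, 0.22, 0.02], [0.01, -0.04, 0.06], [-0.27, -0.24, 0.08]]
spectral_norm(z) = 0.33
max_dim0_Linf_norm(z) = 0.23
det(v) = 0.00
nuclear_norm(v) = 0.64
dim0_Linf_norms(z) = [0.18, 0.23, 0.15]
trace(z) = -0.30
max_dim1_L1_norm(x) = 0.6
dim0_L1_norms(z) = [0.47, 0.41, 0.24]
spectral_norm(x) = 0.55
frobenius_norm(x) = 0.57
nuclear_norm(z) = 0.69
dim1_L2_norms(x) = [0.42, 0.07, 0.37]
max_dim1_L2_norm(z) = 0.26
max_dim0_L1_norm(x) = 0.64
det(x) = 0.00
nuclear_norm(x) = 0.67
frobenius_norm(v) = 0.47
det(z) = -0.01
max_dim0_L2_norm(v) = 0.33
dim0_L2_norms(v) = [0.29, 0.33, 0.15]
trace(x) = 0.40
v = z + x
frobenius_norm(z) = 0.42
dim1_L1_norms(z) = [0.33, 0.44, 0.35]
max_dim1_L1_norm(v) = 0.57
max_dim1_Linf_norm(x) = 0.36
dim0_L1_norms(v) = [0.51, 0.45, 0.26]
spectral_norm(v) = 0.44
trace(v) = 0.10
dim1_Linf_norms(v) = [0.29, 0.17, 0.16]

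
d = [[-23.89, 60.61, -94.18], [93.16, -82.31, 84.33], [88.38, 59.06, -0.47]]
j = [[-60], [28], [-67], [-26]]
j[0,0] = -60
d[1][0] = 93.16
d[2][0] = 88.38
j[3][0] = -26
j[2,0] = -67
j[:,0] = [-60, 28, -67, -26]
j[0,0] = -60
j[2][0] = -67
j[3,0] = -26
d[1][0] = 93.16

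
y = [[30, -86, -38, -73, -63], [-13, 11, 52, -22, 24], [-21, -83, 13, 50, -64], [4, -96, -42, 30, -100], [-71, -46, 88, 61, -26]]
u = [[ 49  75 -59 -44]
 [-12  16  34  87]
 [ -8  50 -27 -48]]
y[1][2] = 52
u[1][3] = 87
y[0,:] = [30, -86, -38, -73, -63]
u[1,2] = 34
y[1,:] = [-13, 11, 52, -22, 24]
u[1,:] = [-12, 16, 34, 87]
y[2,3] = 50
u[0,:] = [49, 75, -59, -44]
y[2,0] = -21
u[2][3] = -48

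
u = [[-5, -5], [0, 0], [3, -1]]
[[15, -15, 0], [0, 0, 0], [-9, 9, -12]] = u@[[-3, 3, -3], [0, 0, 3]]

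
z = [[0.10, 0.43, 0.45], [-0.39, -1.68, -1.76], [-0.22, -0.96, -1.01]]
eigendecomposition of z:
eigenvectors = [[0.22,  -0.63,  0.33], [-0.85,  0.63,  -0.72], [-0.49,  -0.46,  0.61]]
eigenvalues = [-2.59, -0.0, -0.0]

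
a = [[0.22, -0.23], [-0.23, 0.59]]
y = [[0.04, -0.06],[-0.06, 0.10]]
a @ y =[[0.02, -0.04], [-0.04, 0.07]]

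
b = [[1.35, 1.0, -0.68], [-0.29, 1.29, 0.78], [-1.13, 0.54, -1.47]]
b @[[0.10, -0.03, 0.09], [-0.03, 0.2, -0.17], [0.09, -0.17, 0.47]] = [[0.04, 0.28, -0.37], [0.00, 0.13, 0.12], [-0.26, 0.39, -0.88]]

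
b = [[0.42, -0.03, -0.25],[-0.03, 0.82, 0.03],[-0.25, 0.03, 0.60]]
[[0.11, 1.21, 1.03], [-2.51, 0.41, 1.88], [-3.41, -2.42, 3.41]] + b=[[0.53, 1.18, 0.78], [-2.54, 1.23, 1.91], [-3.66, -2.39, 4.01]]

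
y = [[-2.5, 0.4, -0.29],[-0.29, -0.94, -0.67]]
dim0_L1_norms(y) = [2.79, 1.34, 0.96]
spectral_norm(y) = 2.56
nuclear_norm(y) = 3.73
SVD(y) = [[-0.99, -0.11], [-0.11, 0.99]] @ diag([2.5596060492843513, 1.1658116796751345]) @ [[0.98, -0.12, 0.14], [-0.02, -0.84, -0.55]]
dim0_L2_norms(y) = [2.52, 1.02, 0.73]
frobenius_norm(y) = 2.81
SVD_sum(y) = [[-2.5, 0.30, -0.36], [-0.26, 0.03, -0.04]] + [[0.00, 0.10, 0.07], [-0.03, -0.97, -0.63]]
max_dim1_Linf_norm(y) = 2.5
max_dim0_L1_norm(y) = 2.79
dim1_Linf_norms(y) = [2.5, 0.94]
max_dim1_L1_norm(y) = 3.19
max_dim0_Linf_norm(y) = 2.5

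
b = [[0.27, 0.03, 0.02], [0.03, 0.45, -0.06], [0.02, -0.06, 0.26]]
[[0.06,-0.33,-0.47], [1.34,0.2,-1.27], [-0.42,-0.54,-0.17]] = b@[[-0.01, -1.11, -1.31], [2.85, 0.25, -2.9], [-0.95, -1.94, -1.24]]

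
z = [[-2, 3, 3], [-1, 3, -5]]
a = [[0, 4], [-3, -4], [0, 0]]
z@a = [[-9, -20], [-9, -16]]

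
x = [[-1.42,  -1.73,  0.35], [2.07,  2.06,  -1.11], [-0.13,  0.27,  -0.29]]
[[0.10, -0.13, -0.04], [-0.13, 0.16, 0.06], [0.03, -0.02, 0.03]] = x @ [[-0.11, 0.1, -0.04], [0.02, 0.00, 0.05], [-0.05, 0.04, -0.04]]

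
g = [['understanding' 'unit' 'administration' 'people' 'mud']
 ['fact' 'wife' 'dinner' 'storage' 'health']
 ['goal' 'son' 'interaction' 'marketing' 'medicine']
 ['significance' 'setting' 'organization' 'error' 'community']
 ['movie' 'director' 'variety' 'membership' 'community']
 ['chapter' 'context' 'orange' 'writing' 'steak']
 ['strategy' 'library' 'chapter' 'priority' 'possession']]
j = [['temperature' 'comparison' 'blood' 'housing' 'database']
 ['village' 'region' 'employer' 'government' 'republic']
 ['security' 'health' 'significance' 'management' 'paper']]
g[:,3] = ['people', 'storage', 'marketing', 'error', 'membership', 'writing', 'priority']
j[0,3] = 'housing'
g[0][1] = 'unit'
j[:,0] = ['temperature', 'village', 'security']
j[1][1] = 'region'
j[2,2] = 'significance'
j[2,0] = 'security'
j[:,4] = ['database', 'republic', 'paper']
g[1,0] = 'fact'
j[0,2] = 'blood'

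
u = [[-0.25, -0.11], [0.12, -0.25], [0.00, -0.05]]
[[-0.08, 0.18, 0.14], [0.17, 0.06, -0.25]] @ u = [[0.04, -0.04], [-0.04, -0.02]]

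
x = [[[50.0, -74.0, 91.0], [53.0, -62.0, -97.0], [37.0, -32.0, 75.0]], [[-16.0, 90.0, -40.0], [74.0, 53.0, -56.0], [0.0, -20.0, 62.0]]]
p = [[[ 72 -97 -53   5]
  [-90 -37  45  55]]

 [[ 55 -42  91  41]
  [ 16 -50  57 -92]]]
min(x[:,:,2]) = -97.0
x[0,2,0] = 37.0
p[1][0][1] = -42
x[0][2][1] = -32.0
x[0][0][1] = -74.0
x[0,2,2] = 75.0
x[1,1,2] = -56.0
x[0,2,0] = 37.0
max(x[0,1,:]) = 53.0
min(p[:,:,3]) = -92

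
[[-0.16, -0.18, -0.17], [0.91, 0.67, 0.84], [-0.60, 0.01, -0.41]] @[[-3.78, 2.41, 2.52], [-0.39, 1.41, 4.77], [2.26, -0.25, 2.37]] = [[0.29,  -0.6,  -1.66], [-1.80,  2.93,  7.48], [1.34,  -1.33,  -2.44]]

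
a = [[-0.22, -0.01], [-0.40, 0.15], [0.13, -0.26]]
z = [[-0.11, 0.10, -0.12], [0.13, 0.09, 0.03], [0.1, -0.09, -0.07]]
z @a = [[-0.03, 0.05], [-0.06, 0.00], [0.00, 0.0]]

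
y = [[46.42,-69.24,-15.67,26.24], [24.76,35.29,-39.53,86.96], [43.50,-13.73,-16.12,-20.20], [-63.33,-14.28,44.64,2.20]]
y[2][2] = -16.12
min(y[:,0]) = -63.33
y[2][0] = 43.5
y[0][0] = 46.42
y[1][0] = 24.76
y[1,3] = 86.96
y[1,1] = 35.29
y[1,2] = -39.53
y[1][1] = 35.29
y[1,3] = 86.96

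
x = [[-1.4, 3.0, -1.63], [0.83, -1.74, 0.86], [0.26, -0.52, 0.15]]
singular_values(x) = [4.29, 0.14, 0.0]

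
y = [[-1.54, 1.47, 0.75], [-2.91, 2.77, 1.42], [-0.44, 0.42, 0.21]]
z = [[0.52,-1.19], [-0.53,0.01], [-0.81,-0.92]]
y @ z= [[-2.19,  1.16], [-4.13,  2.18], [-0.62,  0.33]]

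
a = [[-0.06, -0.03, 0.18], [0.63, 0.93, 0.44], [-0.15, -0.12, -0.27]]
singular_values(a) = [1.24, 0.26, 0.06]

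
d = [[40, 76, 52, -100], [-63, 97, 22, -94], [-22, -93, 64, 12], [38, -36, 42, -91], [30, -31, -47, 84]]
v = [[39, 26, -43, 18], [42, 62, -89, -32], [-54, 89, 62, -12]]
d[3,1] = -36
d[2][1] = -93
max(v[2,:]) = 89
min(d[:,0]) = -63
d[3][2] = 42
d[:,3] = [-100, -94, 12, -91, 84]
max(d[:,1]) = 97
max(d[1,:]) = 97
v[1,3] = -32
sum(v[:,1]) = 177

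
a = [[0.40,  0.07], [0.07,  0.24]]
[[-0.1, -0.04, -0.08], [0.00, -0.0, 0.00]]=a @ [[-0.27, -0.11, -0.2], [0.08, 0.03, 0.06]]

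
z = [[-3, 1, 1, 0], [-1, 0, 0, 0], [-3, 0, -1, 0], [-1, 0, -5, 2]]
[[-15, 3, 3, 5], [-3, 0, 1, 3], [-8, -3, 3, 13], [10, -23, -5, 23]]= z@[[3, 0, -1, -3], [-5, 0, 0, 0], [-1, 3, 0, -4], [4, -4, -3, 0]]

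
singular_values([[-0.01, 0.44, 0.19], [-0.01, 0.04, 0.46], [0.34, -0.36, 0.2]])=[0.62, 0.55, 0.19]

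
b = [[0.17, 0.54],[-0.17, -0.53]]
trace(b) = -0.36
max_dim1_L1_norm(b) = 0.71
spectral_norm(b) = 0.79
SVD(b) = [[-0.71,  0.7], [0.70,  0.71]] @ diag([0.7939114653715789, 0.002141296698876048]) @ [[-0.3,  -0.95], [-0.95,  0.3]]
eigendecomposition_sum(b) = [[-0.01, -0.01], [0.0, 0.00]] + [[0.18, 0.55], [-0.17, -0.53]]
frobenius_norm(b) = 0.79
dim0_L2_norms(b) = [0.24, 0.76]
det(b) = 0.00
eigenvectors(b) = [[0.95,-0.72], [-0.31,0.70]]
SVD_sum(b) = [[0.17, 0.54], [-0.17, -0.53]] + [[-0.00, 0.0], [-0.00, 0.0]]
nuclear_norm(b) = 0.80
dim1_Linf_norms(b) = [0.54, 0.53]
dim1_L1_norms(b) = [0.71, 0.7]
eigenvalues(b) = [-0.0, -0.36]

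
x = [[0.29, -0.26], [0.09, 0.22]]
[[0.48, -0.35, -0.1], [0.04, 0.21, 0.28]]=x @ [[1.32, -0.24, 0.58],[-0.38, 1.06, 1.04]]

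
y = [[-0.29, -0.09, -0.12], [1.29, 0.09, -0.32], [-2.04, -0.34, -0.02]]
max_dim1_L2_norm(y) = 2.07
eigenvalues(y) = [-0.63, 0.41, -0.01]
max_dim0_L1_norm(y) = 3.62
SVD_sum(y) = [[-0.29, -0.04, 0.02],[1.29, 0.18, -0.07],[-2.04, -0.29, 0.12]] + [[-0.00, -0.05, -0.14], [-0.0, -0.09, -0.25], [-0.00, -0.05, -0.14]] + [[-0.00,0.00,-0.0], [0.0,-0.00,0.0], [0.0,-0.0,0.00]]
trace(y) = -0.22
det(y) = 0.00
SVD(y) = [[-0.12, -0.43, -0.89], [0.53, -0.79, 0.31], [-0.84, -0.44, 0.32]] @ diag([2.459114835638312, 0.33399166179642564, 0.0019480744398449243]) @ [[0.99, 0.14, -0.06], [0.00, 0.35, 0.94], [0.15, -0.93, 0.35]]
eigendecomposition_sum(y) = [[-0.32, -0.09, -0.11], [0.13, 0.04, 0.04], [-0.99, -0.29, -0.35]] + [[0.03, 0.0, -0.01], [1.15, 0.06, -0.36], [-1.04, -0.05, 0.33]] + [[-0.00, 0.0, 0.00], [0.02, -0.01, -0.01], [-0.01, 0.00, 0.00]]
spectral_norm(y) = 2.46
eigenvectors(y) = [[-0.30, 0.02, -0.15], [0.12, 0.74, 0.93], [-0.95, -0.67, -0.34]]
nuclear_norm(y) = 2.80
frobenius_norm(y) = 2.48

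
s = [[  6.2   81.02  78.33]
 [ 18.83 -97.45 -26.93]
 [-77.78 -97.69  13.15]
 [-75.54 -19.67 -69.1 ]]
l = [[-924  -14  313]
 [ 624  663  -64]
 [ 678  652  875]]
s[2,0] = -77.78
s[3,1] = -19.67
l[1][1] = 663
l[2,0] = 678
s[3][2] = -69.1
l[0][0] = -924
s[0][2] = 78.33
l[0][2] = 313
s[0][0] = 6.2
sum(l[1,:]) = 1223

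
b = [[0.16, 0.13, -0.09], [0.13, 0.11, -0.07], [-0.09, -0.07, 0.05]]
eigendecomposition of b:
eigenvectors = [[-0.71, -0.63, -0.31],[-0.58, 0.29, 0.76],[0.39, -0.72, 0.57]]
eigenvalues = [0.32, -0.0, 0.01]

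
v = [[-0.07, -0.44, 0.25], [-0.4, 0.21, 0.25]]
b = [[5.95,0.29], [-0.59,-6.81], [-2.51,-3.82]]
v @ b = [[-0.78, 2.02], [-3.13, -2.50]]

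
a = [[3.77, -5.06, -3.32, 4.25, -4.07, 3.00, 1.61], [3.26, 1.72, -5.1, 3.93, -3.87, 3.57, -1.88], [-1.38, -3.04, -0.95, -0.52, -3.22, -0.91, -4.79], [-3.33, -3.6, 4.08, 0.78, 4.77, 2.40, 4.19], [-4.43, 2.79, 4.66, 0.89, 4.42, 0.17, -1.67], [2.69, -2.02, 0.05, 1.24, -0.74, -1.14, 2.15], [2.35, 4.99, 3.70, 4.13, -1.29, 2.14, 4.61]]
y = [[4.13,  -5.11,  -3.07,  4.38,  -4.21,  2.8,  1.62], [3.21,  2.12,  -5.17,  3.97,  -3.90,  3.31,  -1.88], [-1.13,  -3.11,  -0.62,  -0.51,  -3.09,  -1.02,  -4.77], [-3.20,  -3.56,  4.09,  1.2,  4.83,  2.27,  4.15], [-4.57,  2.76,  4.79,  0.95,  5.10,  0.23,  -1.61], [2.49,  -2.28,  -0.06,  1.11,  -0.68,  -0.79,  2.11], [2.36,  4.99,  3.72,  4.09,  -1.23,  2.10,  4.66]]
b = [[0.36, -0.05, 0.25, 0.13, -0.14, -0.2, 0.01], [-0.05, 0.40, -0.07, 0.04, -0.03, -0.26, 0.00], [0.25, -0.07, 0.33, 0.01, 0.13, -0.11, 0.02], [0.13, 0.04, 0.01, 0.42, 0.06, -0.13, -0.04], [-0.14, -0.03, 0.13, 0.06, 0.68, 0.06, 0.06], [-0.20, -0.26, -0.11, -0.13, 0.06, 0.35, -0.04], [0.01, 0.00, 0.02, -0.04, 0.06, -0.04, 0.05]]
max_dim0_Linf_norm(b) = 0.68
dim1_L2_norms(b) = [0.52, 0.49, 0.45, 0.47, 0.71, 0.51, 0.1]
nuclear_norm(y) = 47.78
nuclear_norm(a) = 47.50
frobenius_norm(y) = 22.51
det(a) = 1278.68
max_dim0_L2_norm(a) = 9.49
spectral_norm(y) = 15.44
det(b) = -0.00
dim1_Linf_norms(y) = [5.11, 5.17, 4.77, 4.83, 5.1, 2.49, 4.99]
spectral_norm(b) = 0.84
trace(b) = 2.59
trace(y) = 15.80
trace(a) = 13.21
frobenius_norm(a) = 22.30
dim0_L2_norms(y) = [8.46, 9.52, 9.49, 7.45, 9.68, 5.48, 8.65]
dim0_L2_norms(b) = [0.52, 0.49, 0.45, 0.47, 0.71, 0.51, 0.1]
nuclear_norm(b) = 2.59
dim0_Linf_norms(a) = [4.43, 5.06, 5.1, 4.25, 4.77, 3.57, 4.79]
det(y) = -6540.17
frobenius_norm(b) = 1.31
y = b + a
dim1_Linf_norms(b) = [0.36, 0.4, 0.33, 0.42, 0.68, 0.35, 0.06]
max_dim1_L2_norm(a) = 9.85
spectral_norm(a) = 15.20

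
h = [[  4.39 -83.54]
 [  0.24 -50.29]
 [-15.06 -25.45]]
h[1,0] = 0.24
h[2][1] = -25.45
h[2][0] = -15.06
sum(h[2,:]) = -40.51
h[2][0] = -15.06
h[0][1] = -83.54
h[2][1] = -25.45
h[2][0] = -15.06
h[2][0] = -15.06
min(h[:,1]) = -83.54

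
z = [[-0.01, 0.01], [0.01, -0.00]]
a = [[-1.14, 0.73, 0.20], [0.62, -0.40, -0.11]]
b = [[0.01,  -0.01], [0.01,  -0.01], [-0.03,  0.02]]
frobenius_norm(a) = 1.56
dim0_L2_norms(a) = [1.3, 0.83, 0.23]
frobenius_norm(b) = 0.04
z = a @ b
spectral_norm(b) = 0.04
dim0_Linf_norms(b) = [0.03, 0.02]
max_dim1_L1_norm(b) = 0.05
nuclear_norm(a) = 1.56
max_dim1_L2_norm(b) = 0.04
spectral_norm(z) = 0.02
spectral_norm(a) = 1.56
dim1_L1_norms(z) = [0.02, 0.01]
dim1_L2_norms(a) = [1.37, 0.75]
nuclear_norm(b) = 0.04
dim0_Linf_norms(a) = [1.14, 0.73, 0.2]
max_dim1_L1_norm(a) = 2.07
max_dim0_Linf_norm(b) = 0.03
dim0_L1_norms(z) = [0.02, 0.01]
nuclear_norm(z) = 0.02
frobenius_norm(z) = 0.02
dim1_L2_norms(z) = [0.01, 0.01]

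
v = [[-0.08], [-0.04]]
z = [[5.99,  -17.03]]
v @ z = [[-0.48, 1.36], [-0.24, 0.68]]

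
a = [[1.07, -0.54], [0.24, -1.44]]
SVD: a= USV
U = [[0.58, 0.81],[0.81, -0.58]]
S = [1.7, 0.83]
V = [[0.48, -0.88], [0.88, 0.48]]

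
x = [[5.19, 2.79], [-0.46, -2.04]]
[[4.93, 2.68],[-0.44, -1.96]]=x @ [[0.95, 0.0],[0.00, 0.96]]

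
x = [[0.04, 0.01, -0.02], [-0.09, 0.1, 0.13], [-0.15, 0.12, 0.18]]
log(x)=[[(-3.82+0.72j),(1.03-1.05j),-0.91+0.83j], [-0.00-0.78j,(-3.73+1.14j),(1.85-0.9j)], [-2.20+1.11j,2.42-1.62j,(-3.22+1.28j)]]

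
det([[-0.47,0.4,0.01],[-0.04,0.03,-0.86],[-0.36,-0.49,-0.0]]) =0.322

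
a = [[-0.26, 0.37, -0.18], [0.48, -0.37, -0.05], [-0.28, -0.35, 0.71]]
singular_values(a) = [0.88, 0.73, 0.0]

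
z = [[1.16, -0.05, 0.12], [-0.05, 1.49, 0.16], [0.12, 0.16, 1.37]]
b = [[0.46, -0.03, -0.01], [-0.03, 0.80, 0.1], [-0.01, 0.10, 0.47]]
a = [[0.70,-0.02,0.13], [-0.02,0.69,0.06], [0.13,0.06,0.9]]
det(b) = 0.17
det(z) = 2.31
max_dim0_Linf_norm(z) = 1.49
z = a + b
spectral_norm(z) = 1.60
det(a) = 0.42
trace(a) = 2.29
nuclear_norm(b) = 1.73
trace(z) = 4.02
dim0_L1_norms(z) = [1.33, 1.7, 1.65]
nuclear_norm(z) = 4.02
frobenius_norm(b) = 1.05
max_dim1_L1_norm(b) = 0.93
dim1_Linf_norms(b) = [0.46, 0.8, 0.47]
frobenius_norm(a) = 1.35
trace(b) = 1.73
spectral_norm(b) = 0.83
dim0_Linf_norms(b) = [0.46, 0.8, 0.47]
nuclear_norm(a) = 2.29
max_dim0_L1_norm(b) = 0.93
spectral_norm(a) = 0.97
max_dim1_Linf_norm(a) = 0.9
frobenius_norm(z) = 2.35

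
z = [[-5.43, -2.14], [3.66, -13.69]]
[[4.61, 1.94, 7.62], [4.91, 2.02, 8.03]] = z@[[-0.64, -0.27, -1.06],[-0.53, -0.22, -0.87]]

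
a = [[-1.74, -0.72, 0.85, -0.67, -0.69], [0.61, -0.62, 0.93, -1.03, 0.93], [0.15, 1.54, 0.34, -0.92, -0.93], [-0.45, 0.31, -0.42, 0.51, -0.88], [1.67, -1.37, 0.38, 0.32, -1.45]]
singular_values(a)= [2.75, 2.28, 2.22, 1.94, 0.0]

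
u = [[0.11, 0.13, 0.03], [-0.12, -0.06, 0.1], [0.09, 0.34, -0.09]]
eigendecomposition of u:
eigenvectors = [[(-0.08+0j), 0.71+0.00j, 0.71-0.00j],[(0.43+0j), -0.12+0.36j, -0.12-0.36j],[-0.90+0.00j, (0.34+0.49j), (0.34-0.49j)]]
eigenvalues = [(-0.25+0j), (0.1+0.09j), (0.1-0.09j)]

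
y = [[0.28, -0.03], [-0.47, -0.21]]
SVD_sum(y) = [[0.25, 0.08], [-0.49, -0.16]] + [[0.03, -0.11], [0.02, -0.05]]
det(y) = -0.07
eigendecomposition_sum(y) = [[0.29,-0.02], [-0.27,0.02]] + [[-0.01, -0.01], [-0.20, -0.23]]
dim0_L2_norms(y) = [0.55, 0.21]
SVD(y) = [[-0.45, 0.89], [0.89, 0.45]] @ diag([0.5728024065631974, 0.1272690183642881]) @ [[-0.95, -0.30], [0.30, -0.95]]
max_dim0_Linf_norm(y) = 0.47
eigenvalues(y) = [0.31, -0.24]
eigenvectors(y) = [[0.74, 0.06], [-0.67, 1.0]]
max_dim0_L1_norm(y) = 0.75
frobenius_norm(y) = 0.59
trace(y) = 0.07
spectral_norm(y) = 0.57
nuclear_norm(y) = 0.70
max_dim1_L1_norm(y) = 0.68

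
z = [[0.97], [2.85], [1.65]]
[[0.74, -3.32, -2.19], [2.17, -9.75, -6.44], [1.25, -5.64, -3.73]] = z @ [[0.76, -3.42, -2.26]]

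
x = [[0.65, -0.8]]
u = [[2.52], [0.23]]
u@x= [[1.64,-2.02], [0.15,-0.18]]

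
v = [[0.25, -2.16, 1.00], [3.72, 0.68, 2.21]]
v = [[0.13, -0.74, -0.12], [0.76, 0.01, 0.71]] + [[0.12,-1.42,1.12], [2.96,0.67,1.50]]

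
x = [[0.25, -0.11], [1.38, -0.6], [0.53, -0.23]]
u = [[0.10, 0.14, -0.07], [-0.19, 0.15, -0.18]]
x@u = [[0.05,  0.02,  0.0],[0.25,  0.1,  0.01],[0.10,  0.04,  0.00]]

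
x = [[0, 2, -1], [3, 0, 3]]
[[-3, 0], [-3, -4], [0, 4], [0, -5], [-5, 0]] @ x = [[0, -6, 3], [-12, -6, -9], [12, 0, 12], [-15, 0, -15], [0, -10, 5]]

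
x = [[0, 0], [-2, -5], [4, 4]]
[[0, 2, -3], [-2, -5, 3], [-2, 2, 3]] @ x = [[-16, -22], [22, 37], [8, 2]]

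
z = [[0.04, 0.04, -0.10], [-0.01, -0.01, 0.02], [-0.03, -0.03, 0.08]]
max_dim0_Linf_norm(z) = 0.1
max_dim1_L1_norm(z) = 0.18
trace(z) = 0.11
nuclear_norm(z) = 0.15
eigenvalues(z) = [0.11, 0.0, -0.0]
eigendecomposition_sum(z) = [[0.04,0.04,-0.10], [-0.01,-0.01,0.02], [-0.03,-0.03,0.08]] + [[0.0, 0.0, 0.00], [-0.0, -0.0, -0.0], [0.00, 0.00, 0.00]] + [[0.00, 0.00, 0.00], [-0.00, -0.0, -0.0], [-0.00, -0.00, -0.0]]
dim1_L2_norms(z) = [0.11, 0.02, 0.09]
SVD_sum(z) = [[0.04, 0.04, -0.10],[-0.01, -0.01, 0.02],[-0.03, -0.03, 0.08]] + [[0.00, 0.00, 0.0], [-0.00, -0.0, -0.00], [0.00, 0.0, 0.00]] + [[0.0, -0.00, -0.0], [0.00, -0.00, -0.00], [0.00, -0.00, -0.0]]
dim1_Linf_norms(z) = [0.1, 0.02, 0.08]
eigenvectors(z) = [[0.78,-0.71,0.71],[-0.17,0.71,-0.71],[-0.61,-0.00,-0.00]]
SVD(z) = [[-0.77,0.26,0.58], [0.16,-0.8,0.58], [0.61,0.54,0.58]] @ diag([0.14828717238605957, 0.003303710905493609, 7.287846567041992e-20]) @ [[-0.34, -0.34, 0.87],[0.62, 0.62, 0.49],[0.71, -0.71, -0.00]]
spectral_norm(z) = 0.15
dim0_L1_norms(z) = [0.08, 0.08, 0.2]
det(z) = 0.00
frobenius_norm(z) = 0.15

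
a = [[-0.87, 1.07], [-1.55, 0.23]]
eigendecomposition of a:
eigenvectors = [[-0.27+0.58j, (-0.27-0.58j)], [-0.77+0.00j, (-0.77-0j)]]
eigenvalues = [(-0.32+1.16j), (-0.32-1.16j)]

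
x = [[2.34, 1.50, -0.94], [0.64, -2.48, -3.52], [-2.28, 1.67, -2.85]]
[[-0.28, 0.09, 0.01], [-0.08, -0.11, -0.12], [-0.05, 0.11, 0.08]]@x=[[-0.62,-0.63,-0.08], [0.02,-0.05,0.80], [-0.23,-0.21,-0.57]]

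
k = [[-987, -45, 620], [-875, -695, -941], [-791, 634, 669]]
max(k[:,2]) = 669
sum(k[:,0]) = -2653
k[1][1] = -695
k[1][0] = -875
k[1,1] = -695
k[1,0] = -875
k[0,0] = -987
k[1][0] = -875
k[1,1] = -695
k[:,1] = [-45, -695, 634]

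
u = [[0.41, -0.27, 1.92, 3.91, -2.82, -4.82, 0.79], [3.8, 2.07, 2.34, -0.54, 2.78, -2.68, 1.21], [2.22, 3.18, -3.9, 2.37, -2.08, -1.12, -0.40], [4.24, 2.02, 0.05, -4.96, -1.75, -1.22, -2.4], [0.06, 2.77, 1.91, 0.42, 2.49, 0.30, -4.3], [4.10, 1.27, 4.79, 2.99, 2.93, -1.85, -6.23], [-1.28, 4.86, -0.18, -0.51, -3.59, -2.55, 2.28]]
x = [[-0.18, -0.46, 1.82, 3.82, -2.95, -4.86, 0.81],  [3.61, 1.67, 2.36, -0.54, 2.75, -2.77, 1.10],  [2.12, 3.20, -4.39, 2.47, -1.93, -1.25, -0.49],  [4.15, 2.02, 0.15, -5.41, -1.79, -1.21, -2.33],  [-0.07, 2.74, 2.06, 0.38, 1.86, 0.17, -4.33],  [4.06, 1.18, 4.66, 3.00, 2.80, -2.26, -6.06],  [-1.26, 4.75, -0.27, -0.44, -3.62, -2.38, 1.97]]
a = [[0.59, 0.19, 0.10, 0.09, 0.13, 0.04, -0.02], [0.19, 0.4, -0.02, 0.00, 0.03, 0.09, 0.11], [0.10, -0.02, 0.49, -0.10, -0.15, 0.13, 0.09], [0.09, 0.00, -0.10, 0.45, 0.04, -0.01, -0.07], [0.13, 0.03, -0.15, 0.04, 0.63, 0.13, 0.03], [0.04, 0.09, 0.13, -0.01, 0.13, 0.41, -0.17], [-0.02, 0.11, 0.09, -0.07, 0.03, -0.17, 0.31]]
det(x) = -73165.48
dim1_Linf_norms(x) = [4.86, 3.61, 4.39, 5.41, 4.33, 6.06, 4.75]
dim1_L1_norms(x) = [14.9, 14.8, 15.85, 17.06, 11.61, 24.02, 14.69]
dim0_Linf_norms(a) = [0.59, 0.4, 0.49, 0.45, 0.63, 0.41, 0.31]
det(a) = 0.00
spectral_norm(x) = 11.94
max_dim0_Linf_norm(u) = 6.23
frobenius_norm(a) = 1.42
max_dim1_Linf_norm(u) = 6.23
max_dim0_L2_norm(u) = 8.4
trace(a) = 3.28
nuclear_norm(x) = 45.20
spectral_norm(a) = 0.87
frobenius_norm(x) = 19.37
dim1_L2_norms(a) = [0.65, 0.47, 0.55, 0.48, 0.68, 0.49, 0.39]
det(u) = -75587.90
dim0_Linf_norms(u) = [4.24, 4.86, 4.79, 4.96, 3.59, 4.82, 6.23]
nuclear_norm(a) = 3.28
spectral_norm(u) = 12.21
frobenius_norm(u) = 19.44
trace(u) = -3.46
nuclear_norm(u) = 45.19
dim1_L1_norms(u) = [14.94, 15.42, 15.27, 16.64, 12.25, 24.16, 15.25]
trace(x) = -6.74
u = a + x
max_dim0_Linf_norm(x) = 6.06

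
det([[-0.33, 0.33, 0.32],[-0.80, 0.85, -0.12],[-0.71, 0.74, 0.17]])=-0.000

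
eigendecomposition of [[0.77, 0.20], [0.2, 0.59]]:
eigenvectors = [[0.84, -0.54], [0.54, 0.84]]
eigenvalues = [0.9, 0.46]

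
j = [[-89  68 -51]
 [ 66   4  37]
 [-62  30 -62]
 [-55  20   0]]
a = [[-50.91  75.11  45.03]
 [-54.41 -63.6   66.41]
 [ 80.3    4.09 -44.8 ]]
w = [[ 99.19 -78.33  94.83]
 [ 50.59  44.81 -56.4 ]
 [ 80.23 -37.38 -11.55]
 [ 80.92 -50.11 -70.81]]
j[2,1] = 30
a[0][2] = 45.03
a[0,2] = 45.03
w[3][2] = -70.81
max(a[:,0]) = 80.3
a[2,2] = -44.8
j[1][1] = 4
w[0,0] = 99.19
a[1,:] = [-54.41, -63.6, 66.41]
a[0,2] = 45.03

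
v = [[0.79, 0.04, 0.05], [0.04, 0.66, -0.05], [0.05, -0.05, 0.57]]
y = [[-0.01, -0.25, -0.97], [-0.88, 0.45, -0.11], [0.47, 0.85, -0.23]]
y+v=[[0.78, -0.21, -0.92],[-0.84, 1.11, -0.16],[0.52, 0.8, 0.34]]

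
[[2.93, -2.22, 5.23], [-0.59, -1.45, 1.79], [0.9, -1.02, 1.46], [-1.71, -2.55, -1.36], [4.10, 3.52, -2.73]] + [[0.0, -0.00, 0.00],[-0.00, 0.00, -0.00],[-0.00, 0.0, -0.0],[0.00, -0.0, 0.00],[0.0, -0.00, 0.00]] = [[2.93, -2.22, 5.23], [-0.59, -1.45, 1.79], [0.9, -1.02, 1.46], [-1.71, -2.55, -1.36], [4.10, 3.52, -2.73]]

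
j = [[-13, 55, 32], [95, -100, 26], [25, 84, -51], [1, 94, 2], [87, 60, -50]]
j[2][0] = 25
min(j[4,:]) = -50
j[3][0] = 1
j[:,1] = [55, -100, 84, 94, 60]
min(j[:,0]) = -13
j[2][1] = 84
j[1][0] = 95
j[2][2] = -51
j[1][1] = -100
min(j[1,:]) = -100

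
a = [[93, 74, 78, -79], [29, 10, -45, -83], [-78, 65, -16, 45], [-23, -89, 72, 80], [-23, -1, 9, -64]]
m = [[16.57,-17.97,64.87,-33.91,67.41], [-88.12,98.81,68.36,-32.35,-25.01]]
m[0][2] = 64.87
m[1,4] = -25.01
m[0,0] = 16.57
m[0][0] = 16.57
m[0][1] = -17.97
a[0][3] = -79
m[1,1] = 98.81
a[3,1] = -89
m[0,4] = 67.41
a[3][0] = -23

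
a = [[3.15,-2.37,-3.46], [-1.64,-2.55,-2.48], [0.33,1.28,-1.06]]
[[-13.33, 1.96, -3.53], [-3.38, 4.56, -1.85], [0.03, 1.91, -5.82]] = a @ [[-1.9, -0.89, 0.32],[1.45, 0.37, -2.26],[1.13, -1.63, 2.86]]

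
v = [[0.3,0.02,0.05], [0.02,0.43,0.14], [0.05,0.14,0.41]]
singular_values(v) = [0.57, 0.31, 0.26]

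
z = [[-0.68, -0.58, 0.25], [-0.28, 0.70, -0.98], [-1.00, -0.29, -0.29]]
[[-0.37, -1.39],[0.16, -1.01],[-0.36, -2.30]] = z@[[-0.39,  2.22], [1.54,  -0.06], [1.05,  0.35]]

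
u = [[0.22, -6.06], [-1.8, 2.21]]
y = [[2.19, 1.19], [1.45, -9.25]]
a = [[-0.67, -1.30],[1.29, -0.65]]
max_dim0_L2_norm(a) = 1.45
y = a @ u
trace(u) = 2.43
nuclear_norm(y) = 11.74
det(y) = -21.98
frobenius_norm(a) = 2.06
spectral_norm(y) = 9.40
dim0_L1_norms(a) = [1.96, 1.95]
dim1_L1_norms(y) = [3.38, 10.7]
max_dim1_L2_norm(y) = 9.36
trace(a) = -1.32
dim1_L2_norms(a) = [1.46, 1.44]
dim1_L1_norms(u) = [6.28, 4.01]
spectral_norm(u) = 6.51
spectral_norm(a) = 1.46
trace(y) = -7.06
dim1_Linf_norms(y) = [2.19, 9.25]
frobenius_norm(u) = 6.70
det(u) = -10.42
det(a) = 2.11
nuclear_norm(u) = 8.11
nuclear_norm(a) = 2.91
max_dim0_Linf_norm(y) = 9.25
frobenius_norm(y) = 9.69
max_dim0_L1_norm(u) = 8.27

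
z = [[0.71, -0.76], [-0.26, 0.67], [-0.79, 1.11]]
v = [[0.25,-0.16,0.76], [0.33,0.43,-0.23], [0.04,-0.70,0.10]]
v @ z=[[-0.38,0.55], [0.3,-0.22], [0.13,-0.39]]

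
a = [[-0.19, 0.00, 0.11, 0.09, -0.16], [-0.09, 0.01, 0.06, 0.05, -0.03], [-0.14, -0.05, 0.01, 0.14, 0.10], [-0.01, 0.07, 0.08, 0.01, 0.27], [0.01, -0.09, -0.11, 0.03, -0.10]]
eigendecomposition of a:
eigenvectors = [[(0.61+0j), (0.24-0.46j), 0.24+0.46j, (-0.64+0j), (-0.48+0j)], [0.22+0.00j, 0.18-0.23j, 0.18+0.23j, (0.12+0j), (0.58+0j)], [(0.42+0j), (0.58+0j), (0.58-0j), (-0.42+0j), (-0.61+0j)], [(-0.5+0j), (0.44-0.1j), (0.44+0.1j), -0.62+0.00j, (-0.25+0j)], [(0.39+0j), (-0.14+0.3j), (-0.14-0.3j), (0.1+0j), (0.02+0j)]]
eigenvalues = [(-0.29+0j), (0.02+0.16j), (0.02-0.16j), (-0+0j), 0j]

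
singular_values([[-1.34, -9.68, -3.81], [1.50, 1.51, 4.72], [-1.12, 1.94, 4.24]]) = [11.66, 4.52, 1.88]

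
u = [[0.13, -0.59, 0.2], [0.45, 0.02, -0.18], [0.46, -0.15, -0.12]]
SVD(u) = [[-0.61, 0.77, -0.2], [-0.48, -0.56, -0.67], [-0.63, -0.31, 0.71]] @ diag([0.736288465496537, 0.5887735037335938, 0.005005684570863571]) @ [[-0.80,0.6,0.06], [-0.5,-0.71,0.50], [-0.34,-0.37,-0.87]]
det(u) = -0.00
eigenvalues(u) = [(0.02+0.36j), (0.02-0.36j), (-0.02+0j)]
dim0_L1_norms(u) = [1.04, 0.76, 0.5]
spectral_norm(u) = 0.74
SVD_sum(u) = [[0.36, -0.27, -0.02], [0.28, -0.21, -0.02], [0.37, -0.28, -0.03]] + [[-0.23, -0.32, 0.22], [0.17, 0.23, -0.16], [0.09, 0.13, -0.09]] + [[0.0, 0.00, 0.0], [0.00, 0.0, 0.0], [-0.0, -0.0, -0.0]]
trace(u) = 0.03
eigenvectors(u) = [[-0.36-0.43j, (-0.36+0.43j), 0.32+0.00j], [(-0.54+0.15j), -0.54-0.15j, (0.37+0j)], [(-0.61+0j), (-0.61-0j), 0.87+0.00j]]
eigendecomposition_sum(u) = [[0.06+0.22j, -0.30+0.14j, 0.11-0.14j], [0.22+0.04j, 0.00+0.33j, -0.08-0.15j], [(0.22+0.1j), (-0.09+0.35j), (-0.04-0.19j)]] + [[0.06-0.22j, -0.30-0.14j, 0.11+0.14j], [0.22-0.04j, -0.33j, (-0.08+0.15j)], [0.22-0.10j, (-0.09-0.35j), -0.04+0.19j]] + [[0j,(0.01+0j),(-0.01-0j)], [0.00+0.00j,0.01+0.00j,(-0.01-0j)], [(0.01+0j),(0.03+0j),(-0.03-0j)]]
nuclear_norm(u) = 1.33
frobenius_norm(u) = 0.94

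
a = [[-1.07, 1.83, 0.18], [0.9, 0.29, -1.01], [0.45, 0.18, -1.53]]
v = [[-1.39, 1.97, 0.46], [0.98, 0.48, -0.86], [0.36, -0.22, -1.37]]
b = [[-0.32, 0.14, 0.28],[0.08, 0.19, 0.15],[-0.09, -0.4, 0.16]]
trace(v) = -2.28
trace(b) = 0.03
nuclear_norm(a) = 4.64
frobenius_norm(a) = 3.00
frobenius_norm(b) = 0.68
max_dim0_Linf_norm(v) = 1.97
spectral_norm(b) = 0.47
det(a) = 1.97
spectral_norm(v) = 2.62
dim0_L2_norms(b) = [0.34, 0.46, 0.36]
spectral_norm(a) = 2.27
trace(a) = -2.31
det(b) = -0.04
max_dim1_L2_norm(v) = 2.45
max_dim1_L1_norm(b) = 0.74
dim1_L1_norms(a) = [3.08, 2.2, 2.16]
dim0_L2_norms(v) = [1.74, 2.04, 1.68]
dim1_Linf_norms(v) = [1.97, 0.98, 1.37]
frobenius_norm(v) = 3.16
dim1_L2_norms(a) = [2.13, 1.38, 1.6]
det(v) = 3.03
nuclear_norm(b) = 1.10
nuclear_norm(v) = 4.96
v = a + b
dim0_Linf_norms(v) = [1.39, 1.97, 1.37]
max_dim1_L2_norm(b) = 0.45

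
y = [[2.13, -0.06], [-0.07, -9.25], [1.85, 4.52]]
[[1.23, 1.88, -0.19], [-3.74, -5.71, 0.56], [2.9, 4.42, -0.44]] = y@ [[0.59, 0.9, -0.09], [0.40, 0.61, -0.06]]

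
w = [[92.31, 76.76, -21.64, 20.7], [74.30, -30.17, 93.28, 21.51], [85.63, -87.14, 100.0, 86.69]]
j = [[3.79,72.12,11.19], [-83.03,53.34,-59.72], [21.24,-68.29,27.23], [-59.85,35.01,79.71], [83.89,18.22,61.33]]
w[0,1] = 76.76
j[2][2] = 27.23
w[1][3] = 21.51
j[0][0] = 3.79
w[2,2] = 100.0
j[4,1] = 18.22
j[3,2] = 79.71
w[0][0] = 92.31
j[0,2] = 11.19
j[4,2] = 61.33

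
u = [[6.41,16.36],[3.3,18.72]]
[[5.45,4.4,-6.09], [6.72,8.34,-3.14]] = u @ [[-0.12, -0.82, -0.95], [0.38, 0.59, 0.00]]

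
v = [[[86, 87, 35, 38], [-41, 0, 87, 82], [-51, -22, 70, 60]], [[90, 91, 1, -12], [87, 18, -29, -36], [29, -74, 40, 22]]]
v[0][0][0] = 86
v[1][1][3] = -36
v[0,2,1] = -22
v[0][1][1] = 0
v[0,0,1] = 87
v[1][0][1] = 91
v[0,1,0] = -41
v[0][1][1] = 0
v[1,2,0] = 29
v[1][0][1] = 91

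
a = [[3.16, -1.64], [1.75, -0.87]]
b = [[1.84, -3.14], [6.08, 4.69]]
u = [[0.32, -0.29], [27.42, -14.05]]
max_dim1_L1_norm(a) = 4.8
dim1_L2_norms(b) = [3.64, 7.68]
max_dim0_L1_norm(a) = 4.91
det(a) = 0.12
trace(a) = 2.29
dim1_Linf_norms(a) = [3.16, 1.75]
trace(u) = -13.73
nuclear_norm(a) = 4.09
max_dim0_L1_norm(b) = 7.92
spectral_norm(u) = 30.81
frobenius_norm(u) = 30.81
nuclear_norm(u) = 30.93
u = b @ a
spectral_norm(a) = 4.06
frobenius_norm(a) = 4.06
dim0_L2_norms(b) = [6.35, 5.64]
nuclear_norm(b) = 11.30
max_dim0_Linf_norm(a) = 3.16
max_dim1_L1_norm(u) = 41.47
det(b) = 27.72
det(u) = 3.46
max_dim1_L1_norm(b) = 10.77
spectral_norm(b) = 7.70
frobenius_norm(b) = 8.50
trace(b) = 6.53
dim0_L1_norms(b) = [7.92, 7.83]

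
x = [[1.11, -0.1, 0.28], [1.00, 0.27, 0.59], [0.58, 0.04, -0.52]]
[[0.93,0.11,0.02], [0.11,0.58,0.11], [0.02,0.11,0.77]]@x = [[1.15, -0.06, 0.31], [0.77, 0.15, 0.32], [0.58, 0.06, -0.33]]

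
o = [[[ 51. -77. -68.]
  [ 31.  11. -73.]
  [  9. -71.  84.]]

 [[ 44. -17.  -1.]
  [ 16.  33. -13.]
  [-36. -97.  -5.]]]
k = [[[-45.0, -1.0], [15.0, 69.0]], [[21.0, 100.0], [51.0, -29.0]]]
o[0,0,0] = 51.0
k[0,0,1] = -1.0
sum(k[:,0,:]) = 75.0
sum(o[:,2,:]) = -116.0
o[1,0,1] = -17.0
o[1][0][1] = -17.0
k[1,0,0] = 21.0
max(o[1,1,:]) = 33.0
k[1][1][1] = -29.0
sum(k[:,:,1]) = 139.0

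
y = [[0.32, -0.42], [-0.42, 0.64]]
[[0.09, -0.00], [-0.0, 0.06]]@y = [[0.03, -0.04], [-0.03, 0.04]]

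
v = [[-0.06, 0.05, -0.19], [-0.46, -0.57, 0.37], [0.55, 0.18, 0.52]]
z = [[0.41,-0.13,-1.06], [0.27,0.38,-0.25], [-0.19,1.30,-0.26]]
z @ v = [[-0.55, -0.10, -0.68], [-0.33, -0.25, -0.04], [-0.73, -0.8, 0.38]]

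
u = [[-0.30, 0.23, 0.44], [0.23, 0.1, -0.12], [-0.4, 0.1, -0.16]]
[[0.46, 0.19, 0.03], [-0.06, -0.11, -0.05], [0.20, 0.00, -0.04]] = u @ [[-0.44, -0.2, -0.04], [0.79, -0.16, -0.24], [0.33, 0.39, 0.17]]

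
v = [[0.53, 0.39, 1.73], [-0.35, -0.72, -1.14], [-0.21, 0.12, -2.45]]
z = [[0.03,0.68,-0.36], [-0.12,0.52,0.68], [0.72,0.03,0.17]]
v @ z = [[1.21,  0.62,  0.37], [-0.74,  -0.65,  -0.56], [-1.78,  -0.15,  -0.26]]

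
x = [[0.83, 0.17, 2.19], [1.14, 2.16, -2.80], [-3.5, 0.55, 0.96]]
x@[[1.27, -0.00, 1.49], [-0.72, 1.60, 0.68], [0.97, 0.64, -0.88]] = [[3.06, 1.67, -0.57], [-2.82, 1.66, 5.63], [-3.91, 1.49, -5.69]]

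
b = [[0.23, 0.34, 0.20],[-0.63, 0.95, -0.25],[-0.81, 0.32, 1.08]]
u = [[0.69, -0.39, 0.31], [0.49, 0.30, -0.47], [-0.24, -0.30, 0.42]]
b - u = [[-0.46, 0.73, -0.11], [-1.12, 0.65, 0.22], [-0.57, 0.62, 0.66]]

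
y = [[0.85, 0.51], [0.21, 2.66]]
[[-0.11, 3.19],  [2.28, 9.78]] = y @ [[-0.68,  1.62], [0.91,  3.55]]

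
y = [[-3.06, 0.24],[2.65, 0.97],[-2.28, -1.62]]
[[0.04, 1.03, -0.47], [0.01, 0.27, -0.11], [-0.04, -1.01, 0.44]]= y @ [[-0.01, -0.26, 0.12],[0.04, 0.99, -0.44]]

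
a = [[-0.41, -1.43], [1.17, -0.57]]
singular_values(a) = [1.54, 1.24]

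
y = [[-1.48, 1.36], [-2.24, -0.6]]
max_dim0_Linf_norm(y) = 2.24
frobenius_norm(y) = 3.07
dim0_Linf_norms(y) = [2.24, 1.36]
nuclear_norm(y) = 4.16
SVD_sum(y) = [[-1.63, 0.21], [-2.12, 0.28]] + [[0.15, 1.15],[-0.12, -0.88]]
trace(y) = -2.08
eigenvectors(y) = [[-0.15+0.59j,(-0.15-0.59j)], [(-0.79+0j),-0.79-0.00j]]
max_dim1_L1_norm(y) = 2.84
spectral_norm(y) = 2.70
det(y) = 3.93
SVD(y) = [[-0.61, -0.79], [-0.79, 0.61]] @ diag([2.7010998010739673, 1.4565918661856436]) @ [[0.99, -0.13], [-0.13, -0.99]]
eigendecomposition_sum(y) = [[(-0.74+0.71j), (0.68+0.42j)], [-1.12-0.69j, (-0.3+0.98j)]] + [[(-0.74-0.71j),  (0.68-0.42j)], [-1.12+0.69j,  (-0.3-0.98j)]]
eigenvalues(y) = [(-1.04+1.69j), (-1.04-1.69j)]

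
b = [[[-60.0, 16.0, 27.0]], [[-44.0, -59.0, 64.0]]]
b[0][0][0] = -60.0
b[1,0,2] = 64.0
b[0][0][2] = 27.0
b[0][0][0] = -60.0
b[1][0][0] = -44.0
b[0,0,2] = 27.0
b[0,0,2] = 27.0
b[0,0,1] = 16.0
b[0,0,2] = 27.0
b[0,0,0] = -60.0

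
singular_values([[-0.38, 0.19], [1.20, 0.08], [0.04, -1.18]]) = [1.26, 1.2]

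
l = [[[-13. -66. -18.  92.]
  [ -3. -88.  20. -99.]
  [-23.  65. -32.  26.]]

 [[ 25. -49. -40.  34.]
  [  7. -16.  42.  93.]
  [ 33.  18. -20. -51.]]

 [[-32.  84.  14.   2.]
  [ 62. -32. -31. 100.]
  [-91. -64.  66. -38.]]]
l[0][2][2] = -32.0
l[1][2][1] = 18.0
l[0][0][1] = -66.0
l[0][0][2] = -18.0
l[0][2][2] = -32.0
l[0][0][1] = -66.0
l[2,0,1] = 84.0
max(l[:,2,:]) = 66.0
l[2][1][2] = -31.0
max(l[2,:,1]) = 84.0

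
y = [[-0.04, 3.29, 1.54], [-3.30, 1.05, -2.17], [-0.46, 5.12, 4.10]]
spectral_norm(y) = 7.48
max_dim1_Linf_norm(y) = 5.12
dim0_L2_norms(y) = [3.33, 6.18, 4.89]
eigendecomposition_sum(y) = [[0.56-0.00j, -0.12+0.00j, (-0.35+0j)], [(0.55-0j), -0.12+0.00j, (-0.35+0j)], [(-0.82+0j), 0.18-0.00j, (0.52-0j)]] + [[-0.30+1.26j, (1.7-0.49j), 0.95+0.52j], [-1.93-0.60j, 0.58+2.70j, (-0.91+1.41j)], [(0.18+2.18j), (2.47-1.68j), 1.79+0.34j]] + [[(-0.3-1.26j), (1.7+0.49j), 0.95-0.52j],[-1.93+0.60j, 0.58-2.70j, -0.91-1.41j],[(0.18-2.18j), (2.47+1.68j), 1.79-0.34j]]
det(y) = 21.91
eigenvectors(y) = [[(-0.49+0j),-0.38-0.12j,(-0.38+0.12j)], [(-0.49+0j),0.23-0.58j,(0.23+0.58j)], [0.72+0.00j,-0.67+0.00j,-0.67-0.00j]]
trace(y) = 5.11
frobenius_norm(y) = 8.55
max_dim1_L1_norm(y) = 9.68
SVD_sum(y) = [[-0.14, 2.87, 2.11], [0.01, -0.25, -0.19], [-0.25, 5.29, 3.89]] + [[-0.28, 0.11, -0.17],[-3.28, 1.33, -2.02],[-0.01, 0.0, -0.0]] + [[0.37, 0.31, -0.40],[-0.03, -0.03, 0.03],[-0.20, -0.17, 0.22]]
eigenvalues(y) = [(0.96+0j), (2.07+4.3j), (2.07-4.3j)]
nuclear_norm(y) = 12.28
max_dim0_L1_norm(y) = 9.46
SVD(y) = [[0.48, 0.08, -0.88], [-0.04, 1.0, 0.07], [0.88, 0.00, 0.48]] @ diag([7.4768790837450245, 4.088710324500498, 0.716538239997825]) @ [[-0.04, 0.81, 0.59], [-0.81, 0.33, -0.5], [-0.59, -0.50, 0.64]]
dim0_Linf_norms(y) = [3.3, 5.12, 4.1]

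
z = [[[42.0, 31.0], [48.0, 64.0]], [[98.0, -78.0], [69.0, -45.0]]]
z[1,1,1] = -45.0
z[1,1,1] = -45.0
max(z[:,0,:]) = 98.0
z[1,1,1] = -45.0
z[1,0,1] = -78.0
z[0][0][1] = 31.0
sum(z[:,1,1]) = 19.0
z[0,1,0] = 48.0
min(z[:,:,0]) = 42.0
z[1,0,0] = 98.0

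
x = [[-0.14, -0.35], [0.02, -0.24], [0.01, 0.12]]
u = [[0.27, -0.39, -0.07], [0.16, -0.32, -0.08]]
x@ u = [[-0.09, 0.17, 0.04], [-0.03, 0.07, 0.02], [0.02, -0.04, -0.01]]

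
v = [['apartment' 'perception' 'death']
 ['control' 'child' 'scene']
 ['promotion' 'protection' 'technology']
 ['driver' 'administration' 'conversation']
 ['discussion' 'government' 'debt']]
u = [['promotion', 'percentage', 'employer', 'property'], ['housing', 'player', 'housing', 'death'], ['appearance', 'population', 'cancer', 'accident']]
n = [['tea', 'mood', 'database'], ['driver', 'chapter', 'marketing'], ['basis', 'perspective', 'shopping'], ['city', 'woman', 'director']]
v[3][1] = 'administration'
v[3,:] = ['driver', 'administration', 'conversation']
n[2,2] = 'shopping'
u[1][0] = 'housing'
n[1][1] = 'chapter'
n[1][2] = 'marketing'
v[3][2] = 'conversation'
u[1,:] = ['housing', 'player', 'housing', 'death']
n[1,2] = 'marketing'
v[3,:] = ['driver', 'administration', 'conversation']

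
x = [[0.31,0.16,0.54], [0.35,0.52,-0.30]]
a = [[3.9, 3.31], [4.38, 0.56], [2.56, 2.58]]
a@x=[[2.37, 2.35, 1.11], [1.55, 0.99, 2.20], [1.7, 1.75, 0.61]]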